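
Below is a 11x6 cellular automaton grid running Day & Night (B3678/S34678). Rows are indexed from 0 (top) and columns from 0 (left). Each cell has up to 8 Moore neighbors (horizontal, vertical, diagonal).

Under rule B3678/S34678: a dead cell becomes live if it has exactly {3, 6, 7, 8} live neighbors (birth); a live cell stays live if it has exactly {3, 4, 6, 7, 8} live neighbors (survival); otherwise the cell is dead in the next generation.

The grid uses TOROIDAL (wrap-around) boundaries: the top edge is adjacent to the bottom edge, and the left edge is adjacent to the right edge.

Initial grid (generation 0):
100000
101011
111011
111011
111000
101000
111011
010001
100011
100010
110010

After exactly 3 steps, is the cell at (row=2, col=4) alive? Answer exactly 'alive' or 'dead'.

Answer: alive

Derivation:
Simulating step by step:
Generation 0 (given above): 35 live cells
Generation 1: 37 live cells
100111
010011
111101
110011
011000
011000
001101
111101
110010
100111
110000
Generation 2: 34 live cells
001010
110011
101111
111011
001101
110000
011100
000101
100001
001010
011011
Generation 3: 36 live cells
001011
110101
111011
000111
111101
111010
011010
010000
000101
000010
011111

Cell (2,4) at generation 3: 1 -> alive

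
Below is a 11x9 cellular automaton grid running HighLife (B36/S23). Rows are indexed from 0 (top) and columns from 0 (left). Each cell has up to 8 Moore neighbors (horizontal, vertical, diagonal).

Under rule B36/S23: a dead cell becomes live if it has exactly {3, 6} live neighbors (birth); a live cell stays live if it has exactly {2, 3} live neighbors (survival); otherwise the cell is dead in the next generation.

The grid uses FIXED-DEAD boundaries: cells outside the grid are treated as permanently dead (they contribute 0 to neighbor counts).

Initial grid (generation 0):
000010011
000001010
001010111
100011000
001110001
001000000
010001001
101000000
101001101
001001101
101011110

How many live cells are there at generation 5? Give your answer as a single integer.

Answer: 28

Derivation:
Simulating step by step:
Generation 0 (given above): 38 live cells
Generation 1: 40 live cells
000000111
000111000
000110011
011100101
011011000
011010000
011000000
101001110
001101100
001000011
010110010
Generation 2: 38 live cells
000011110
000101000
000000111
010000101
100111000
100011000
100001100
000011010
001111001
010001011
001100011
Generation 3: 28 live cells
000011100
000000101
000001101
000010101
110100100
110100000
000000000
000000010
001100001
010001000
001000111
Generation 4: 25 live cells
000001110
000011000
000000111
000010100
110111010
110000000
000000000
000000000
001000000
010100101
000000110
Generation 5: 28 live cells
000011100
000010101
000010110
000110001
111111100
111010000
000000000
000000000
001000000
001000100
000000110
Population at generation 5: 28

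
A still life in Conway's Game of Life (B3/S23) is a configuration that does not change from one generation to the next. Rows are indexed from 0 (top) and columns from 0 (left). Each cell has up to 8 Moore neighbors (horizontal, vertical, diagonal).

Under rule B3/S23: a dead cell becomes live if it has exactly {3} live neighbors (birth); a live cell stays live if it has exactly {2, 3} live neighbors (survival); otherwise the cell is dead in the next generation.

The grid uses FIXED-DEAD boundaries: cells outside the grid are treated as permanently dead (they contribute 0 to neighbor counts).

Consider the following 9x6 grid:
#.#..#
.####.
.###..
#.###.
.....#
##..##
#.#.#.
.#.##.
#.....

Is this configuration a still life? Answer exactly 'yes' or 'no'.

Answer: no

Derivation:
Compute generation 1 and compare to generation 0 (given above):
Generation 1:
..#.#.
#...#.
#.....
....#.
#.#..#
##.###
#.#...
#####.
......
Cell (0,0) differs: gen0=1 vs gen1=0 -> NOT a still life.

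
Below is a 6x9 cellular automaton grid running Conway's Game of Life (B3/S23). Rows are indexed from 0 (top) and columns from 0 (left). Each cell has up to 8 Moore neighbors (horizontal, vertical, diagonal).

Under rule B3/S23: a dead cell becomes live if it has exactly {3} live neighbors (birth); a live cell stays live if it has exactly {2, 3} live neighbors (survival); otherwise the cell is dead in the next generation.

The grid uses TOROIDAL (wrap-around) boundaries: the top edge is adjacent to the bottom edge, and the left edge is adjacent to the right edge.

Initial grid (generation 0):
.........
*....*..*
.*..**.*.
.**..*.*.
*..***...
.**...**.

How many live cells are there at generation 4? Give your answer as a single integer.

Simulating step by step:
Generation 0 (given above): 19 live cells
Generation 1: 31 live cells
**....***
*...***.*
.**.**.*.
***.....*
*..***.**
.******..
Generation 2: 7 live cells
.........
..***....
..*.*..*.
.........
.......*.
.........
Generation 3: 5 live cells
...*.....
..*.*....
..*.*....
.........
.........
.........
Generation 4: 3 live cells
...*.....
..*.*....
.........
.........
.........
.........
Population at generation 4: 3

Answer: 3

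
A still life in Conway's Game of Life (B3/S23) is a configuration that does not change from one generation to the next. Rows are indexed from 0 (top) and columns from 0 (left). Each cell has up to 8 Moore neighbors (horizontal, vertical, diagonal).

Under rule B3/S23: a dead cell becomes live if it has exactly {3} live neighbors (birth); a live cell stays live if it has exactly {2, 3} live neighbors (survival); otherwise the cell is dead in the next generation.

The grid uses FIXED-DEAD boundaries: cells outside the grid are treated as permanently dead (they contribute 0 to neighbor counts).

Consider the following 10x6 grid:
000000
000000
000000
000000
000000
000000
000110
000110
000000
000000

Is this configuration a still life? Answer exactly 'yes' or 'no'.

Compute generation 1 and compare to generation 0 (given above):
Generation 1:
000000
000000
000000
000000
000000
000000
000110
000110
000000
000000
The grids are IDENTICAL -> still life.

Answer: yes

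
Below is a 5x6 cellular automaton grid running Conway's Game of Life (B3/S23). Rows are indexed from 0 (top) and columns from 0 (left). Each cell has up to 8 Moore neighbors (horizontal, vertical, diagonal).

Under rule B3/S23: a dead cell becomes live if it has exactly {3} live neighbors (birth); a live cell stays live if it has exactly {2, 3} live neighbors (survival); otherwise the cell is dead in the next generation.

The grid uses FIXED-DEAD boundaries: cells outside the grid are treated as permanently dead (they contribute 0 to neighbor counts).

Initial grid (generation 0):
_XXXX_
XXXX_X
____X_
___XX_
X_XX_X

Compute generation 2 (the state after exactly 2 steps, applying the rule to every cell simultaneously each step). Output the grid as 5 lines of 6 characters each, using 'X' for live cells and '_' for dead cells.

Answer: ______
XX__XX
_X__XX
_XXXX_
__XX__

Derivation:
Simulating step by step:
Generation 0 (given above): 16 live cells
Generation 1: 10 live cells
X___X_
X____X
_X___X
__X__X
__XX__
Generation 2: 13 live cells
(generation 2 grid is the final answer)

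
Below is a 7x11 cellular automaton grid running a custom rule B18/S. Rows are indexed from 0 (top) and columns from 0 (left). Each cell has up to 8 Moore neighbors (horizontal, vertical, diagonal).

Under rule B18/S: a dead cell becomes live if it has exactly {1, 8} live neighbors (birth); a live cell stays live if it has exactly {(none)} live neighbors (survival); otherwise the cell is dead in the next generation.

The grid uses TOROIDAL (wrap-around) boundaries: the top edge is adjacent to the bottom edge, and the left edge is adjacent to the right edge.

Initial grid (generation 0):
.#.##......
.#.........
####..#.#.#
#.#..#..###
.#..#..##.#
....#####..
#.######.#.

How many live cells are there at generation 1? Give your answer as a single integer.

Answer: 3

Derivation:
Simulating step by step:
Generation 0 (given above): 35 live cells
Generation 1: 3 live cells
.........#.
......#.#..
...........
...........
...........
...........
...........
Population at generation 1: 3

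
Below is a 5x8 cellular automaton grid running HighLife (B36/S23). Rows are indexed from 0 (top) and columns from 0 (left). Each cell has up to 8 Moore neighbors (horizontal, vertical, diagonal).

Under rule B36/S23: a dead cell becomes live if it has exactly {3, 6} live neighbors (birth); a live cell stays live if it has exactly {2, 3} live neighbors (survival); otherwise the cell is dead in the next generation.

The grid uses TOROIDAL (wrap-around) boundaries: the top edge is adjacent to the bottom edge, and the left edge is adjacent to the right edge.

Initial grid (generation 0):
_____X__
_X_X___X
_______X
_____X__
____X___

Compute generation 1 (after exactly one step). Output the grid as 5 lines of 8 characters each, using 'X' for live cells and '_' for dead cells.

Answer: ____X___
X_____X_
X_____X_
________
____XX__

Derivation:
Simulating step by step:
Generation 0 (given above): 7 live cells
Generation 1: 7 live cells
(generation 1 grid is the final answer)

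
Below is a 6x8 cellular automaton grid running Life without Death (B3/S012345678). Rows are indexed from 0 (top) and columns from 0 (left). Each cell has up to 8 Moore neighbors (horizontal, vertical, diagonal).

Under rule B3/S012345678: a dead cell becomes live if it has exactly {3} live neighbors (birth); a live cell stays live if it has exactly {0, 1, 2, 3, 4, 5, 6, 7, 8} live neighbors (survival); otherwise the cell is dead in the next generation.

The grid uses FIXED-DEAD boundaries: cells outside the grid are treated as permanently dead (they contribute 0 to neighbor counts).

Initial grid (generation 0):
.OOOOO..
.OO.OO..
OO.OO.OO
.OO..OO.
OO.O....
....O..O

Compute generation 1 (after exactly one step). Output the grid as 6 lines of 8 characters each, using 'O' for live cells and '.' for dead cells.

Answer: .OOOOO..
.OO.OO..
OO.OO.OO
.OO..OOO
OO.OOOO.
....O..O

Derivation:
Simulating step by step:
Generation 0 (given above): 24 live cells
Generation 1: 28 live cells
(generation 1 grid is the final answer)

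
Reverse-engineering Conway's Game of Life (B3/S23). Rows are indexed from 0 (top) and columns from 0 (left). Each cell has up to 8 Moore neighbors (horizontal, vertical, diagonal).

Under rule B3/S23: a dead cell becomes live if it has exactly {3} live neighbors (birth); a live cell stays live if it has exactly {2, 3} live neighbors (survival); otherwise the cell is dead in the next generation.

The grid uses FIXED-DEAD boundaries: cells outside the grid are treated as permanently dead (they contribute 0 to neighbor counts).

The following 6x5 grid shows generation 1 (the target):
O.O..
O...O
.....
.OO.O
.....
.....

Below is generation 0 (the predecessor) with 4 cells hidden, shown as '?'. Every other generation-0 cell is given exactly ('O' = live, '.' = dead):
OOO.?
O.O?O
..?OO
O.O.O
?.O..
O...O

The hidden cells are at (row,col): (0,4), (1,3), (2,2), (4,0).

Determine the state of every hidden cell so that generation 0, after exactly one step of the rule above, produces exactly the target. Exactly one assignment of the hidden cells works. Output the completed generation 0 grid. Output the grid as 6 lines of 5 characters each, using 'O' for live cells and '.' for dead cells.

Answer: OOO..
O.OOO
...OO
O.O.O
..O..
O...O

Derivation:
Hidden generation-0 cells (in order): (0,4), (1,3), (2,2), (4,0).
A hidden cell only influences target cells in its own 3x3 neighborhood. Try each of the 2^4 = 16 assignments, step the completed generation 0 forward once under B3/S23, and compare with the target:
  (0,4)=. (1,3)=. (2,2)=. (4,0)=. -> step gives (0,3)='O' but target has '.' -> reject
  (0,4)=. (1,3)=. (2,2)=. (4,0)=O -> step gives (0,3)='O' but target has '.' -> reject
  (0,4)=. (1,3)=. (2,2)=O (4,0)=. -> step gives (0,3)='O' but target has '.' -> reject
  (0,4)=. (1,3)=. (2,2)=O (4,0)=O -> step gives (0,3)='O' but target has '.' -> reject
  (0,4)=. (1,3)=O (2,2)=. (4,0)=. -> step reproduces the target at every cell -> ACCEPT
  (0,4)=. (1,3)=O (2,2)=. (4,0)=O -> step gives (3,1)='.' but target has 'O' -> reject
  (0,4)=. (1,3)=O (2,2)=O (4,0)=. -> step gives (3,1)='.' but target has 'O' -> reject
  (0,4)=. (1,3)=O (2,2)=O (4,0)=O -> step gives (3,1)='.' but target has 'O' -> reject
  (0,4)=O (1,3)=. (2,2)=. (4,0)=. -> step gives (1,2)='O' but target has '.' -> reject
  (0,4)=O (1,3)=. (2,2)=. (4,0)=O -> step gives (1,2)='O' but target has '.' -> reject
  (0,4)=O (1,3)=. (2,2)=O (4,0)=. -> step gives (2,2)='O' but target has '.' -> reject
  (0,4)=O (1,3)=. (2,2)=O (4,0)=O -> step gives (2,2)='O' but target has '.' -> reject
  (0,4)=O (1,3)=O (2,2)=. (4,0)=. -> step gives (0,4)='O' but target has '.' -> reject
  (0,4)=O (1,3)=O (2,2)=. (4,0)=O -> step gives (0,4)='O' but target has '.' -> reject
  (0,4)=O (1,3)=O (2,2)=O (4,0)=. -> step gives (0,4)='O' but target has '.' -> reject
  (0,4)=O (1,3)=O (2,2)=O (4,0)=O -> step gives (0,4)='O' but target has '.' -> reject
Unique solution: (0,4)=dead, (1,3)=live, (2,2)=dead, (4,0)=dead.
Check: live-neighbor counts of every cell in the completed generation 0:
24342
25453
24464
03252
24142
02120
Applying B3/S23 to generation 0 with these counts gives:
O.O..
O...O
.....
.OO.O
.....
.....
which matches the target exactly.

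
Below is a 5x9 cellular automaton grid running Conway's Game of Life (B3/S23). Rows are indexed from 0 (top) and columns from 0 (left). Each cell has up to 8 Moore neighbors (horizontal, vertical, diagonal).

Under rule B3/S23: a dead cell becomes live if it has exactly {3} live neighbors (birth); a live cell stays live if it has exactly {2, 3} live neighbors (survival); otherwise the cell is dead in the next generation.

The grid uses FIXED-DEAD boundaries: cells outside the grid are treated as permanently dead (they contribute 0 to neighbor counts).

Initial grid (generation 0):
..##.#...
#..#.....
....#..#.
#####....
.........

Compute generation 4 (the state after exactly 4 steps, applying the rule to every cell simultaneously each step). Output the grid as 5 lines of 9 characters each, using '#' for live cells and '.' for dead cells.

Answer: .#.#.....
#........
.#.#.....
..###....
....#....

Derivation:
Simulating step by step:
Generation 0 (given above): 12 live cells
Generation 1: 14 live cells
..###....
..##.....
#...#....
.####....
.###.....
Generation 2: 9 live cells
..#.#....
.##......
....#....
#...#....
.#..#....
Generation 3: 10 live cells
.###.....
.##......
.#.#.....
...###...
.........
Generation 4: 9 live cells
(generation 4 grid is the final answer)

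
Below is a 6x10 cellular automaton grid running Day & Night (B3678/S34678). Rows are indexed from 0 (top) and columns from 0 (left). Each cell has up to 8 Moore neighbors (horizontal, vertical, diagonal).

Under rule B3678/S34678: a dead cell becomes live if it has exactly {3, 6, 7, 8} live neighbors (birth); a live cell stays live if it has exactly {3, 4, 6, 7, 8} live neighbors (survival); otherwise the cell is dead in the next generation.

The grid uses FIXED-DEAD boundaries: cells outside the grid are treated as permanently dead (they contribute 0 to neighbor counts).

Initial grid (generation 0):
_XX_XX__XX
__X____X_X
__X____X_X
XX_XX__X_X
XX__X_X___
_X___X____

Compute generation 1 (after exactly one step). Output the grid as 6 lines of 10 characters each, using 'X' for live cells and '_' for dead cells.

Answer: ___X____X_
__X___X_XX
__X___X_X_
XX_X_XX___
XX_XX_____
X_________

Derivation:
Simulating step by step:
Generation 0 (given above): 24 live cells
Generation 1: 19 live cells
(generation 1 grid is the final answer)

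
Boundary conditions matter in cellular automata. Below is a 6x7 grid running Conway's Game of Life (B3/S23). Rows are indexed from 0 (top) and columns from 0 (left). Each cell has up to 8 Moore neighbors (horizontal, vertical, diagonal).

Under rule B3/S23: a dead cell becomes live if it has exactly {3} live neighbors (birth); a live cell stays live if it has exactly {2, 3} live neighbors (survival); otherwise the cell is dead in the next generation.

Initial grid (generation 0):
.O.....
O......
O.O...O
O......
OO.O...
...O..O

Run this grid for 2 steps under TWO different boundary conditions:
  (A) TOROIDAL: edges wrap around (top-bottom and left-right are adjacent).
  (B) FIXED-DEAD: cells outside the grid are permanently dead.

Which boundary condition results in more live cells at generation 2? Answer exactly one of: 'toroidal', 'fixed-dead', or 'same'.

Answer: toroidal

Derivation:
Under TOROIDAL boundary, generation 2:
OO....O
.O.....
OO....O
..O....
O.O....
..O...O
Population = 12

Under FIXED-DEAD boundary, generation 2:
.......
.......
O......
O.O....
O.OO...
..O....
Population = 7

Comparison: toroidal=12, fixed-dead=7 -> toroidal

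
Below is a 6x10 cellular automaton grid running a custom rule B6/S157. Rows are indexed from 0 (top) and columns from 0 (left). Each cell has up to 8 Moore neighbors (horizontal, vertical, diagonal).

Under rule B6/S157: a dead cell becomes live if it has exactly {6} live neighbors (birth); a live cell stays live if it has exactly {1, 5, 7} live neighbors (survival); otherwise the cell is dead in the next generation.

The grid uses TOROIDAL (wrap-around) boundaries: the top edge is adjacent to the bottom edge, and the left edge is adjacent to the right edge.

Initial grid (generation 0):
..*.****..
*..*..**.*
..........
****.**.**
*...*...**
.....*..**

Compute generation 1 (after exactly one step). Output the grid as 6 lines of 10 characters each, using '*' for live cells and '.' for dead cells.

Simulating step by step:
Generation 0 (given above): 25 live cells
Generation 1: 9 live cells
(generation 1 grid is the final answer)

Answer: ..*...*...
*........*
..........
......*..*
*.......**
..........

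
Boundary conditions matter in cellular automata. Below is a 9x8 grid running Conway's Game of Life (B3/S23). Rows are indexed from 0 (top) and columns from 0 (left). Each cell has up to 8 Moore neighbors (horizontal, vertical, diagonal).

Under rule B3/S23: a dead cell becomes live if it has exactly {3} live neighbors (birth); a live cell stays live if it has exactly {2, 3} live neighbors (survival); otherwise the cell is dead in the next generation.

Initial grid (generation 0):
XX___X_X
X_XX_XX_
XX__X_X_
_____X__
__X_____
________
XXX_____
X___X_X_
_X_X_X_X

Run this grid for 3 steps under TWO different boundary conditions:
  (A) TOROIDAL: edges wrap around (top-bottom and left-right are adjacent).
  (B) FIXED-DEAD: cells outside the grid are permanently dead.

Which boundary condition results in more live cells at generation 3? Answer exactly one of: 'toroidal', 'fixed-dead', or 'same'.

Under TOROIDAL boundary, generation 3:
__X_____
_____X__
XX_X__X_
XX_X_X__
__X_X___
___XXXX_
________
________
__X__XX_
Population = 19

Under FIXED-DEAD boundary, generation 3:
________
_X_XX_X_
XX_X__X_
XX_X__X_
XXX_X___
XX_XX___
___XXX__
X_____X_
__X_____
Population = 26

Comparison: toroidal=19, fixed-dead=26 -> fixed-dead

Answer: fixed-dead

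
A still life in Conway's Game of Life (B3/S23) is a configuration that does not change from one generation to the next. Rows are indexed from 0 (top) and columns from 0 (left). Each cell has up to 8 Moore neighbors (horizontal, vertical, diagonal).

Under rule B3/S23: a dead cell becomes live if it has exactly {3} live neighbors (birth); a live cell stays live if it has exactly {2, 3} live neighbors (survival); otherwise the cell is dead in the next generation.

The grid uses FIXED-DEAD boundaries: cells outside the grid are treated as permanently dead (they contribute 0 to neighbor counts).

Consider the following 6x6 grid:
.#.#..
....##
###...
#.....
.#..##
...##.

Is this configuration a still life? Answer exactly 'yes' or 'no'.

Answer: no

Derivation:
Compute generation 1 and compare to generation 0 (given above):
Generation 1:
....#.
#..##.
##....
#.#...
...###
...###
Cell (0,1) differs: gen0=1 vs gen1=0 -> NOT a still life.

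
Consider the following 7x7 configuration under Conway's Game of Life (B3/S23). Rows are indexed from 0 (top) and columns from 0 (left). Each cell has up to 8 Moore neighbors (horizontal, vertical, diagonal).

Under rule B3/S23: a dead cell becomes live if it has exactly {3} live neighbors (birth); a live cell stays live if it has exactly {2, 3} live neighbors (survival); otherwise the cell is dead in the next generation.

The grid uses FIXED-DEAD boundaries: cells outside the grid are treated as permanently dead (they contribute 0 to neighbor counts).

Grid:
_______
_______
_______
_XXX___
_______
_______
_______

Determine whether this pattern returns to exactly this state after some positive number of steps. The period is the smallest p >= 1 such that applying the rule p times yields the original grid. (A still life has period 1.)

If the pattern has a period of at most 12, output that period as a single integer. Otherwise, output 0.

Simulating and comparing each generation to the original:
Gen 0 (original, given above): 3 live cells
Gen 1: 3 live cells, differs from original
Gen 2: 3 live cells, MATCHES original -> period = 2

Answer: 2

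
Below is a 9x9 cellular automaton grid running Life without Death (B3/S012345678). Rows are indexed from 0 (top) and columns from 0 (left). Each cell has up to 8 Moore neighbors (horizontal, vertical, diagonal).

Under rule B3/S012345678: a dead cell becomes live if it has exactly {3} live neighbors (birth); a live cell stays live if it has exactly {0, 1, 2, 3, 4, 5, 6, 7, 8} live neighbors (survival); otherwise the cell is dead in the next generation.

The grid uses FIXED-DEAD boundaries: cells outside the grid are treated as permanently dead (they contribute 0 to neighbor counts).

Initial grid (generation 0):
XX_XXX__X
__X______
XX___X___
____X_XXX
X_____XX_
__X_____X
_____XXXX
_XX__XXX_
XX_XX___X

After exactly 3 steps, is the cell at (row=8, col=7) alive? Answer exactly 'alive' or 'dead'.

Answer: alive

Derivation:
Simulating step by step:
Generation 0 (given above): 33 live cells
Generation 1: 49 live cells
XXXXXX__X
__XX_X___
XX___XXX_
XX__X_XXX
X____XXX_
__X__X__X
_XX__XXXX
XXXX_XXX_
XX_XXXXXX
Generation 2: 55 live cells
XXXXXX__X
__XX_X_X_
XX_X_XXXX
XX__X_XXX
X___XXXX_
__X_XX__X
XXX__XXXX
XXXX_XXX_
XX_XXXXXX
Generation 3: 59 live cells
XXXXXXX_X
__XX_X_X_
XX_X_XXXX
XXXXX_XXX
X___XXXX_
X_X_XX__X
XXX__XXXX
XXXX_XXX_
XX_XXXXXX

Cell (8,7) at generation 3: 1 -> alive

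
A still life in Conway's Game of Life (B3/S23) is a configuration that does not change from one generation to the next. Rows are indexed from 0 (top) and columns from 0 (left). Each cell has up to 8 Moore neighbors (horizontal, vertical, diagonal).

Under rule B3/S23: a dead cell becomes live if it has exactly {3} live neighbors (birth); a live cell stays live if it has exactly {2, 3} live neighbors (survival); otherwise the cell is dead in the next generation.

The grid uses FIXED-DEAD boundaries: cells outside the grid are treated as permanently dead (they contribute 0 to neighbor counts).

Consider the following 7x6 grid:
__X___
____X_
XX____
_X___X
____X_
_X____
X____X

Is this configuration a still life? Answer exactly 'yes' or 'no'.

Compute generation 1 and compare to generation 0 (given above):
Generation 1:
______
_X____
XX____
XX____
______
______
______
Cell (0,2) differs: gen0=1 vs gen1=0 -> NOT a still life.

Answer: no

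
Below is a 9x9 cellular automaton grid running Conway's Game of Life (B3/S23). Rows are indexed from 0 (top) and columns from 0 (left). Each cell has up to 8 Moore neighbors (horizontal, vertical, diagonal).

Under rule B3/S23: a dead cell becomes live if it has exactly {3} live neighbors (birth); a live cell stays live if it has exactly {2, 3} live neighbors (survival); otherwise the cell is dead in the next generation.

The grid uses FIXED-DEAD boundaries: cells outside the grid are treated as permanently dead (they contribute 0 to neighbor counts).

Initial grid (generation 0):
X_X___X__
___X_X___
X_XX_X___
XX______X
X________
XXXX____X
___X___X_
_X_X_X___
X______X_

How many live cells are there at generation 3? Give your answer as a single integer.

Simulating step by step:
Generation 0 (given above): 25 live cells
Generation 1: 17 live cells
_________
___X_XX__
X_XX_____
X_X______
_________
XXXX_____
X__X_____
__X_X_X__
_________
Generation 2: 17 live cells
_________
__XXX____
__XXX____
__XX_____
X__X_____
XXXX_____
X___X____
___X_____
_________
Generation 3: 13 live cells
___X_____
__X_X____
_X_______
_X_______
X___X____
X_XXX____
X___X____
_________
_________
Population at generation 3: 13

Answer: 13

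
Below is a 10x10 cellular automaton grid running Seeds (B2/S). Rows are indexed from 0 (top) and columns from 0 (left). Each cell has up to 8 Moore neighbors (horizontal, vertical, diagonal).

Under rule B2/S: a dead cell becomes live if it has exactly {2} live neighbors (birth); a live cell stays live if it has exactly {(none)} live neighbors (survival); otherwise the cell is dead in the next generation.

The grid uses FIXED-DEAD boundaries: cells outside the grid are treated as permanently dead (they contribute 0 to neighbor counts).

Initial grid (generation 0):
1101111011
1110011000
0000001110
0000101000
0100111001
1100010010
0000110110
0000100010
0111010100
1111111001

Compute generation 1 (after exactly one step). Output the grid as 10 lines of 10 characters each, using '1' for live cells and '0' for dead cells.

Simulating step by step:
Generation 0 (given above): 46 live cells
Generation 1: 19 live cells
(generation 1 grid is the final answer)

Answer: 0000000000
0000000000
1011100000
0001000001
0011000010
0011000000
1101000000
0100000001
0000000001
0000000110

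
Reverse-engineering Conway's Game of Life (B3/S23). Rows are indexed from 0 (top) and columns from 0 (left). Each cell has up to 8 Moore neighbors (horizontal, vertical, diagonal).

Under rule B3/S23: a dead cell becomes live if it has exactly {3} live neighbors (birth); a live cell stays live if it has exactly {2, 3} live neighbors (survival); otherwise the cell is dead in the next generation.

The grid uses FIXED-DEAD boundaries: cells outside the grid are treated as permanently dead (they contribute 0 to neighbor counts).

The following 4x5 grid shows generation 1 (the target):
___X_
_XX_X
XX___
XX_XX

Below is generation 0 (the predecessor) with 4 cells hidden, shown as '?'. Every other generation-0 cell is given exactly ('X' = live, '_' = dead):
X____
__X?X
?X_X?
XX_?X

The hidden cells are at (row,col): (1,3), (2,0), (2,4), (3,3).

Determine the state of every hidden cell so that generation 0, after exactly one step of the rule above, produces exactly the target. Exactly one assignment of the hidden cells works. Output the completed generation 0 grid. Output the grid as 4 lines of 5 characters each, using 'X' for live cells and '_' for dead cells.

Hidden generation-0 cells (in order): (1,3), (2,0), (2,4), (3,3).
A hidden cell only influences target cells in its own 3x3 neighborhood. Try each of the 2^4 = 16 assignments, step the completed generation 0 forward once under B3/S23, and compare with the target:
  (1,3)=_ (2,0)=_ (2,4)=_ (3,3)=_ -> step gives (0,3)='_' but target has 'X' -> reject
  (1,3)=_ (2,0)=_ (2,4)=_ (3,3)=X -> step gives (0,3)='_' but target has 'X' -> reject
  (1,3)=_ (2,0)=_ (2,4)=X (3,3)=_ -> step gives (0,3)='_' but target has 'X' -> reject
  (1,3)=_ (2,0)=_ (2,4)=X (3,3)=X -> step gives (0,3)='_' but target has 'X' -> reject
  (1,3)=_ (2,0)=X (2,4)=_ (3,3)=_ -> step gives (0,3)='_' but target has 'X' -> reject
  (1,3)=_ (2,0)=X (2,4)=_ (3,3)=X -> step gives (0,3)='_' but target has 'X' -> reject
  (1,3)=_ (2,0)=X (2,4)=X (3,3)=_ -> step gives (0,3)='_' but target has 'X' -> reject
  (1,3)=_ (2,0)=X (2,4)=X (3,3)=X -> step gives (0,3)='_' but target has 'X' -> reject
  (1,3)=X (2,0)=_ (2,4)=_ (3,3)=_ -> step gives (1,3)='X' but target has '_' -> reject
  (1,3)=X (2,0)=_ (2,4)=_ (3,3)=X -> step gives (1,3)='X' but target has '_' -> reject
  (1,3)=X (2,0)=_ (2,4)=X (3,3)=_ -> step gives (3,2)='X' but target has '_' -> reject
  (1,3)=X (2,0)=_ (2,4)=X (3,3)=X -> step reproduces the target at every cell -> ACCEPT
  (1,3)=X (2,0)=X (2,4)=_ (3,3)=_ -> step gives (1,0)='X' but target has '_' -> reject
  (1,3)=X (2,0)=X (2,4)=_ (3,3)=X -> step gives (1,0)='X' but target has '_' -> reject
  (1,3)=X (2,0)=X (2,4)=X (3,3)=_ -> step gives (1,0)='X' but target has '_' -> reject
  (1,3)=X (2,0)=X (2,4)=X (3,3)=X -> step gives (1,0)='X' but target has '_' -> reject
Unique solution: (1,3)=live, (2,0)=dead, (2,4)=live, (3,3)=live.
Check: live-neighbor counts of every cell in the completed generation 0:
02232
23343
33665
22433
Applying B3/S23 to generation 0 with these counts gives:
___X_
_XX_X
XX___
XX_XX
which matches the target exactly.

Answer: X____
__XXX
_X_XX
XX_XX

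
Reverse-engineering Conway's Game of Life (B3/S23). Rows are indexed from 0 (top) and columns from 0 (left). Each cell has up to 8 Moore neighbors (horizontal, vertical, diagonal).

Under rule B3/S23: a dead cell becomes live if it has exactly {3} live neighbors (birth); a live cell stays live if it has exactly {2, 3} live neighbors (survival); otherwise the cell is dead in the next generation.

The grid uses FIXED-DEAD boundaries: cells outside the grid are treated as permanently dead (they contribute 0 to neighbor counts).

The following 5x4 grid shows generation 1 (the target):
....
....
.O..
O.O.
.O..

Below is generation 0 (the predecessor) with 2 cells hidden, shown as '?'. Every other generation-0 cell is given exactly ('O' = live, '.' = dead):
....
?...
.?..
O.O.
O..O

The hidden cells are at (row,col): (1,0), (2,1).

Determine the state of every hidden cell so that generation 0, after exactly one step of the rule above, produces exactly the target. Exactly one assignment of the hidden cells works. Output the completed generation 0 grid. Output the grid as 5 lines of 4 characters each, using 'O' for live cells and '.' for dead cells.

Answer: ....
....
.O..
O.O.
O..O

Derivation:
Hidden generation-0 cells (in order): (1,0), (2,1).
A hidden cell only influences target cells in its own 3x3 neighborhood. Try each of the 2^2 = 4 assignments, step the completed generation 0 forward once under B3/S23, and compare with the target:
  (1,0)=. (2,1)=. -> step gives (2,1)='.' but target has 'O' -> reject
  (1,0)=. (2,1)=O -> step reproduces the target at every cell -> ACCEPT
  (1,0)=O (2,1)=. -> step gives (3,0)='.' but target has 'O' -> reject
  (1,0)=O (2,1)=O -> step gives (2,0)='O' but target has '.' -> reject
Unique solution: (1,0)=dead, (2,1)=live.
Check: live-neighbor counts of every cell in the completed generation 0:
0000
1110
2221
2422
1321
Applying B3/S23 to generation 0 with these counts gives:
....
....
.O..
O.O.
.O..
which matches the target exactly.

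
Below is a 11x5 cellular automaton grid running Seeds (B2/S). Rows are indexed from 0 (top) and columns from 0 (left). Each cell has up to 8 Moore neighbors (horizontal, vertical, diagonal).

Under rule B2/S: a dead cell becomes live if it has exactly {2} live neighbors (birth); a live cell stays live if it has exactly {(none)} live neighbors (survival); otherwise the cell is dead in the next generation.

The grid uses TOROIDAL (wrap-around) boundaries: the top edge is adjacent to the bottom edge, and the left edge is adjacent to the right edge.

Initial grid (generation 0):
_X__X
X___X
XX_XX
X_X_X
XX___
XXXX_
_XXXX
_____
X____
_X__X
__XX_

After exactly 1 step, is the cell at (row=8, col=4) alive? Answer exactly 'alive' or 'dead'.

Simulating step by step:
Generation 0 (given above): 26 live cells
Generation 1: 2 live cells
_____
_____
_____
_____
_____
_____
_____
_____
_X__X
_____
_____

Cell (8,4) at generation 1: 1 -> alive

Answer: alive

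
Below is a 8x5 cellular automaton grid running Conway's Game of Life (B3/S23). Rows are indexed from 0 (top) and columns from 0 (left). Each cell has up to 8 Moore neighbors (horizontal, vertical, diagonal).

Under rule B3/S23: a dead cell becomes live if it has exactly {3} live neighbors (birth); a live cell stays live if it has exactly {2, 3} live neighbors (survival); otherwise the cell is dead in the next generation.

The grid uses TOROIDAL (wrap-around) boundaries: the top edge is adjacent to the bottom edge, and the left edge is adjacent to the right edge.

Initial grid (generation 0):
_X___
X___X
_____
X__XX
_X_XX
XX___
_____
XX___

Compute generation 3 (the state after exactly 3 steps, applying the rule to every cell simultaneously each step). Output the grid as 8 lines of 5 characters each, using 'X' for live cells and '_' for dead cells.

Answer: _X__X
____X
_X_X_
_X_X_
_____
XXX_X
_____
_XXXX

Derivation:
Simulating step by step:
Generation 0 (given above): 13 live cells
Generation 1: 15 live cells
_X__X
X____
___X_
X_XX_
_X_X_
XXX_X
_____
XX___
Generation 2: 18 live cells
_X__X
X___X
_XXX_
_X_X_
_____
XXXXX
__X_X
XX___
Generation 3: 15 live cells
(generation 3 grid is the final answer)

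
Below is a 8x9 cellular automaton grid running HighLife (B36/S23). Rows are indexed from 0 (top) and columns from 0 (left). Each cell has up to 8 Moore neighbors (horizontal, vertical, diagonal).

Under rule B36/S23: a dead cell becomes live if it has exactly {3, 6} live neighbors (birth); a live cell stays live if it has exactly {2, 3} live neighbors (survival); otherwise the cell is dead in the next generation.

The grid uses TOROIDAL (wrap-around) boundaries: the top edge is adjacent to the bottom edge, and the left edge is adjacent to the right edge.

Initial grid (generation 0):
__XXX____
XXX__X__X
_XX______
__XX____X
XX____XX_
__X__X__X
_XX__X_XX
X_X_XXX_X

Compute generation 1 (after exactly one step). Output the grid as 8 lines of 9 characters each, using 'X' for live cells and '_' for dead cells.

Answer: _X____XX_
X___X____
________X
___X___XX
XX_X__XX_
__X__X___
__X______
X__X__X_X

Derivation:
Simulating step by step:
Generation 0 (given above): 31 live cells
Generation 1: 21 live cells
(generation 1 grid is the final answer)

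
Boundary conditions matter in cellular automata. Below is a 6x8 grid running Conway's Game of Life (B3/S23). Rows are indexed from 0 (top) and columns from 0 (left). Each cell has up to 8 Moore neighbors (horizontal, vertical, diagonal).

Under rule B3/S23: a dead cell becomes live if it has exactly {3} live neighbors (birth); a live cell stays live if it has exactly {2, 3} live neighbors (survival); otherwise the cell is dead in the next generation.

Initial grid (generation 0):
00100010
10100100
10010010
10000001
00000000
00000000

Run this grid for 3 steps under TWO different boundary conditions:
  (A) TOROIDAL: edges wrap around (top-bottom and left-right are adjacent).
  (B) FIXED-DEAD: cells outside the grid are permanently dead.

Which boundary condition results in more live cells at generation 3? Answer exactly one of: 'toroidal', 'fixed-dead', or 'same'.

Under TOROIDAL boundary, generation 3:
01100010
00100101
00100100
11000011
00000000
00000000
Population = 12

Under FIXED-DEAD boundary, generation 3:
01100000
01100110
00000110
00000000
00000000
00000000
Population = 8

Comparison: toroidal=12, fixed-dead=8 -> toroidal

Answer: toroidal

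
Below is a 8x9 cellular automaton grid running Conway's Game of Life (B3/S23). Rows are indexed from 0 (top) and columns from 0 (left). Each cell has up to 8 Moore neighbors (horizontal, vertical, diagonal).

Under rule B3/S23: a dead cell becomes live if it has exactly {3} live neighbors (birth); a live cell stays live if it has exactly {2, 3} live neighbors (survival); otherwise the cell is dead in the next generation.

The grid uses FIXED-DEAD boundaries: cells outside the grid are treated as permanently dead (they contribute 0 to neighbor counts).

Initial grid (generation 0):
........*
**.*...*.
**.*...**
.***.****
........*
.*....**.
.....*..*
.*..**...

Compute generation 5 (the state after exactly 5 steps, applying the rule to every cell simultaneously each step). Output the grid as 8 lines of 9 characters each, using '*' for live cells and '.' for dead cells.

Simulating step by step:
Generation 0 (given above): 26 live cells
Generation 1: 20 live cells
.........
**.....*.
...*.....
**.**.*..
.*...*..*
......***
....**.*.
....**...
Generation 2: 21 live cells
.........
.........
...**....
**.***...
***.**..*
....*...*
....*..**
....***..
Generation 3: 18 live cells
.........
.........
..**.*...
*........
*.*......
.*..*...*
...**.***
....****.
Generation 4: 13 live cells
.........
.........
.........
..**.....
*........
.**.**..*
...*....*
...**...*
Generation 5: 10 live cells
(generation 5 grid is the final answer)

Answer: .........
.........
.........
.........
....*....
.****....
.....*.**
...**....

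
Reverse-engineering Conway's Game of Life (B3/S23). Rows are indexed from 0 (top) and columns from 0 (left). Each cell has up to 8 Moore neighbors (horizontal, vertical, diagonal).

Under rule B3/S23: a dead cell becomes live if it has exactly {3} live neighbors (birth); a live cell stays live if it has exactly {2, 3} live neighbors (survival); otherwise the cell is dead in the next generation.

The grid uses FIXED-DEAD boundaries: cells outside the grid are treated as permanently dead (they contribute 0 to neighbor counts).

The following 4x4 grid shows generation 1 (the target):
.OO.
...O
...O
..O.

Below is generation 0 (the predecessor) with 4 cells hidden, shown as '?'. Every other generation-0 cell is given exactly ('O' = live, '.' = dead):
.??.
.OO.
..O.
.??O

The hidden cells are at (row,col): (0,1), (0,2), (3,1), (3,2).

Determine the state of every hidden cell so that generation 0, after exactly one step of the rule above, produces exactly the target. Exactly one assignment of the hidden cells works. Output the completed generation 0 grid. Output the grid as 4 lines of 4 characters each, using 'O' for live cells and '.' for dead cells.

Hidden generation-0 cells (in order): (0,1), (0,2), (3,1), (3,2).
A hidden cell only influences target cells in its own 3x3 neighborhood. Try each of the 2^4 = 16 assignments, step the completed generation 0 forward once under B3/S23, and compare with the target:
  (0,1)=. (0,2)=. (3,1)=. (3,2)=. -> step gives (0,1)='.' but target has 'O' -> reject
  (0,1)=. (0,2)=. (3,1)=. (3,2)=O -> step gives (0,1)='.' but target has 'O' -> reject
  (0,1)=. (0,2)=. (3,1)=O (3,2)=. -> step gives (0,1)='.' but target has 'O' -> reject
  (0,1)=. (0,2)=. (3,1)=O (3,2)=O -> step gives (0,1)='.' but target has 'O' -> reject
  (0,1)=. (0,2)=O (3,1)=. (3,2)=. -> step gives (1,1)='O' but target has '.' -> reject
  (0,1)=. (0,2)=O (3,1)=. (3,2)=O -> step gives (1,1)='O' but target has '.' -> reject
  (0,1)=. (0,2)=O (3,1)=O (3,2)=. -> step gives (1,1)='O' but target has '.' -> reject
  (0,1)=. (0,2)=O (3,1)=O (3,2)=O -> step gives (1,1)='O' but target has '.' -> reject
  (0,1)=O (0,2)=. (3,1)=. (3,2)=. -> step gives (1,1)='O' but target has '.' -> reject
  (0,1)=O (0,2)=. (3,1)=. (3,2)=O -> step gives (1,1)='O' but target has '.' -> reject
  (0,1)=O (0,2)=. (3,1)=O (3,2)=. -> step gives (1,1)='O' but target has '.' -> reject
  (0,1)=O (0,2)=. (3,1)=O (3,2)=O -> step gives (1,1)='O' but target has '.' -> reject
  (0,1)=O (0,2)=O (3,1)=. (3,2)=. -> step gives (2,1)='O' but target has '.' -> reject
  (0,1)=O (0,2)=O (3,1)=. (3,2)=O -> step gives (2,3)='.' but target has 'O' -> reject
  (0,1)=O (0,2)=O (3,1)=O (3,2)=. -> step reproduces the target at every cell -> ACCEPT
  (0,1)=O (0,2)=O (3,1)=O (3,2)=O -> step gives (2,3)='.' but target has 'O' -> reject
Unique solution: (0,1)=live, (0,2)=live, (3,1)=live, (3,2)=dead.
Check: live-neighbor counts of every cell in the completed generation 0:
2332
2443
2443
1131
Applying B3/S23 to generation 0 with these counts gives:
.OO.
...O
...O
..O.
which matches the target exactly.

Answer: .OO.
.OO.
..O.
.O.O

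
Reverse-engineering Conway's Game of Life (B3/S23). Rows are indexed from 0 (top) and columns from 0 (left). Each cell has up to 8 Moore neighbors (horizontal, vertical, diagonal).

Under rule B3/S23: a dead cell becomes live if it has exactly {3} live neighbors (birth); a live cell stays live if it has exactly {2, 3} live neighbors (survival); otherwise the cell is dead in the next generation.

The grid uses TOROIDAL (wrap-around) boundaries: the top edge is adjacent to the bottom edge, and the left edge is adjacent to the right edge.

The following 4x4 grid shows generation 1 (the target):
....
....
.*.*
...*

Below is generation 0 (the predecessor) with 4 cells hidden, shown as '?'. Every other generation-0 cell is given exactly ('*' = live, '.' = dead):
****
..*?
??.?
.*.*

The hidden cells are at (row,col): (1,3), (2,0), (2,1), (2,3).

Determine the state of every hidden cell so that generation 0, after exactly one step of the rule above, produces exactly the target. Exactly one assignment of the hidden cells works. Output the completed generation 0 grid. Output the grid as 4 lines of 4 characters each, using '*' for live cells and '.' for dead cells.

Answer: ****
..**
.*..
.*.*

Derivation:
Hidden generation-0 cells (in order): (1,3), (2,0), (2,1), (2,3).
A hidden cell only influences target cells in its own 3x3 neighborhood. Try each of the 2^4 = 16 assignments, step the completed generation 0 forward once under B3/S23, and compare with the target:
  (1,3)=. (2,0)=. (2,1)=. (2,3)=. -> step gives (1,0)='*' but target has '.' -> reject
  (1,3)=. (2,0)=. (2,1)=. (2,3)=* -> step gives (2,0)='*' but target has '.' -> reject
  (1,3)=. (2,0)=. (2,1)=* (2,3)=. -> step gives (2,0)='*' but target has '.' -> reject
  (1,3)=. (2,0)=. (2,1)=* (2,3)=* -> step gives (3,3)='.' but target has '*' -> reject
  (1,3)=. (2,0)=* (2,1)=. (2,3)=. -> step gives (1,2)='*' but target has '.' -> reject
  (1,3)=. (2,0)=* (2,1)=. (2,3)=* -> step gives (2,0)='*' but target has '.' -> reject
  (1,3)=. (2,0)=* (2,1)=* (2,3)=. -> step gives (2,0)='*' but target has '.' -> reject
  (1,3)=. (2,0)=* (2,1)=* (2,3)=* -> step gives (3,3)='.' but target has '*' -> reject
  (1,3)=* (2,0)=. (2,1)=. (2,3)=. -> step gives (2,0)='*' but target has '.' -> reject
  (1,3)=* (2,0)=. (2,1)=. (2,3)=* -> step gives (2,1)='.' but target has '*' -> reject
  (1,3)=* (2,0)=. (2,1)=* (2,3)=. -> step reproduces the target at every cell -> ACCEPT
  (1,3)=* (2,0)=. (2,1)=* (2,3)=* -> step gives (3,3)='.' but target has '*' -> reject
  (1,3)=* (2,0)=* (2,1)=. (2,3)=. -> step gives (2,0)='*' but target has '.' -> reject
  (1,3)=* (2,0)=* (2,1)=. (2,3)=* -> step gives (2,3)='.' but target has '*' -> reject
  (1,3)=* (2,0)=* (2,1)=* (2,3)=. -> step gives (2,3)='.' but target has '*' -> reject
  (1,3)=* (2,0)=* (2,1)=* (2,3)=* -> step gives (2,3)='.' but target has '*' -> reject
Unique solution: (1,3)=live, (2,0)=dead, (2,1)=live, (2,3)=dead.
Check: live-neighbor counts of every cell in the completed generation 0:
5465
5554
4253
6463
Applying B3/S23 to generation 0 with these counts gives:
....
....
.*.*
...*
which matches the target exactly.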